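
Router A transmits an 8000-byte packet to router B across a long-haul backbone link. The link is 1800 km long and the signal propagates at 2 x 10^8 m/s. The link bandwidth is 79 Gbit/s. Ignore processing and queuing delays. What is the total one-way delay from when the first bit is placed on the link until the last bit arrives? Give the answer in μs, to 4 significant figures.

9001 μs

L = 8000 × 8 = 64000 bits.
Transmission delay = L/R = 64000 / 79000000000 = 0.810127 μs.
Propagation delay = d/s = 1800000 m / 200000000 m/s = 9000 μs.
Total = 9001 μs.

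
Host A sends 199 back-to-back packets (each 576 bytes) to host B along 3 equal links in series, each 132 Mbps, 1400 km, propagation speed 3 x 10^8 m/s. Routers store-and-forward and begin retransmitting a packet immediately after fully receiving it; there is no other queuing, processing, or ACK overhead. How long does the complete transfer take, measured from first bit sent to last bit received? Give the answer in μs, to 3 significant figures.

Per-hop transmission t_tx = L/R = 4608/132000000 = 34.9091 μs.
Per-hop propagation t_prop = 1400000/300000000 = 4666.67 μs.
Pipeline fill: first packet needs 3·t_tx to clear all hops; remaining 198 packets each add one t_tx.
Total = (3+199-1)·t_tx + 3·t_prop = 201·34.9091 + 3·4666.67 = 21000 μs.

21000 μs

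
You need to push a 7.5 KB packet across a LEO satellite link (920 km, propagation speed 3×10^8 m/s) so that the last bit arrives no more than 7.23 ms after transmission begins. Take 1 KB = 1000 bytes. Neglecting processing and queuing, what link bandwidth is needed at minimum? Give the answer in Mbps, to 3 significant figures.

14.4 Mbps

L = 60000 bits.
Propagation delay = 920000 / 300000000 = 3.06667 ms.
Transmission budget = 7.23 − 3.06667 = 4.16333 ms.
R ≥ L / t_tx = 60000 bits / 0.00416333 s = 14.4 Mbps.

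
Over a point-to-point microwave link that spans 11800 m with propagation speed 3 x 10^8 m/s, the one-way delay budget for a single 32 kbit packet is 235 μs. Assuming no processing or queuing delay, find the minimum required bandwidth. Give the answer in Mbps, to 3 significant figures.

Propagation delay = 11800 / 300000000 = 39.3333 μs.
Transmission budget = 235 − 39.3333 = 195.667 μs.
R ≥ L / t_tx = 32000 bits / 0.000195667 s = 164 Mbps.

164 Mbps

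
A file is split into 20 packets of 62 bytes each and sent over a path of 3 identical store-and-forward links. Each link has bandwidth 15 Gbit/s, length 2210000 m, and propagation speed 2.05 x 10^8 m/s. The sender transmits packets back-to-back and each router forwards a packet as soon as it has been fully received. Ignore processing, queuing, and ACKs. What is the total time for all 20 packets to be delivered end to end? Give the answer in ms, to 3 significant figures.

32.3 ms

Per-hop transmission t_tx = L/R = 496/15000000000 = 3.30667e-05 ms.
Per-hop propagation t_prop = 2210000/2.05e+08 = 10.7805 ms.
Pipeline fill: first packet needs 3·t_tx to clear all hops; remaining 19 packets each add one t_tx.
Total = (3+20-1)·t_tx + 3·t_prop = 22·3.30667e-05 + 3·10.7805 = 32.3 ms.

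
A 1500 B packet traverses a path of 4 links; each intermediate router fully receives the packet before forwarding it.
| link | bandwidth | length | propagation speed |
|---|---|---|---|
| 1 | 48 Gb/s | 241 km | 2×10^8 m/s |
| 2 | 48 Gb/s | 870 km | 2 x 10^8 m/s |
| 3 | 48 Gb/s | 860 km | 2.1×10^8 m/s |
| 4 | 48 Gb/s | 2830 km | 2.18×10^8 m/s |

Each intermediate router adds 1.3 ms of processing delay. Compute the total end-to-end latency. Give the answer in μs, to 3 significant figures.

26500 μs

L = 1500 × 8 = 12000 bits.
Transmission delay per hop = L/R = 12000/48000000000 = 0.25 μs; 4 hops → 1 μs.
Propagation delays (d/s per hop): 1205, 4350, 4095.24, 12981.7 μs; sum = 22631.9 μs.
Processing at 3 router(s): 3 × 1.3 ms = 3900 μs.
End-to-end = 26500 μs.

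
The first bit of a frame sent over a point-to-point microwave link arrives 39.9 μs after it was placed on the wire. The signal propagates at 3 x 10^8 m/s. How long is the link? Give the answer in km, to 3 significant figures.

12.0 km

d = s × t_prop = 300000000 × 3.99e-05 = 12.0 km.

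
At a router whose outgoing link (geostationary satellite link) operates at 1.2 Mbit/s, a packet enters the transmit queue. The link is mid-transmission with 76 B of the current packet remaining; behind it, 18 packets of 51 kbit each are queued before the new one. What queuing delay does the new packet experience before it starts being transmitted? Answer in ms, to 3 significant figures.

Each queued packet: L/R = 51000/1200000 = 42.5 ms.
18 queued → 765 ms.
Plus remaining 608 bits of current packet: 0.506667 ms.
Queuing delay = 766 ms.

766 ms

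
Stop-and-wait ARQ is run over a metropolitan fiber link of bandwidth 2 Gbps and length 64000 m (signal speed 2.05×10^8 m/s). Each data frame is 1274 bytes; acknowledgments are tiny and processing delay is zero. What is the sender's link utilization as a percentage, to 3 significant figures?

t_tx = L/R = 10192/2000000000 = 5.096e-06 s.
t_prop = 64000/2.05e+08 = 0.000312195 s; RTT = 0.00062439 s.
Cycle = t_tx + RTT = 0.000629486 s.
Utilization = t_tx / cycle = 5.096e-06/0.000629486 = 0.810 %.

0.810 %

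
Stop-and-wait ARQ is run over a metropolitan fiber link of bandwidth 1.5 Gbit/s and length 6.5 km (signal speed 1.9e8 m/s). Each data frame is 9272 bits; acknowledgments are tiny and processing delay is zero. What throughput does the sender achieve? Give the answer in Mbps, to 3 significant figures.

124 Mbps

t_tx = L/R = 9272/1500000000 = 6.18133e-06 s.
t_prop = 6500/190000000 = 3.42105e-05 s; RTT = 6.84211e-05 s.
Cycle = t_tx + RTT = 7.46024e-05 s.
Throughput = L / cycle = 9272 / 7.46024e-05 = 124 Mbps.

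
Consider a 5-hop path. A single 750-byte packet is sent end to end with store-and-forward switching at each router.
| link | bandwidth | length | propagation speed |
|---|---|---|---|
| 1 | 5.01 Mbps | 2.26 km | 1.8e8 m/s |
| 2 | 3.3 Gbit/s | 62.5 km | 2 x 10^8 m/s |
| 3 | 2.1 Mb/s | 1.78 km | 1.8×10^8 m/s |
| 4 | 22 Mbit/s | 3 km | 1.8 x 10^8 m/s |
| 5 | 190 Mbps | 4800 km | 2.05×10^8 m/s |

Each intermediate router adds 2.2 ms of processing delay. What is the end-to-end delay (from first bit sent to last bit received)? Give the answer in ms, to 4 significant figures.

L = 750 × 8 = 6000 bits.
Transmission delays (L/R per hop): 1.1976, 0.00181818, 2.85714, 0.272727, 0.0315789 ms; sum = 4.36087 ms.
Propagation delays (d/s per hop): 0.0125556, 0.3125, 0.00988889, 0.0166667, 23.4146 ms; sum = 23.7662 ms.
Processing at 4 router(s): 4 × 2.2 ms = 8.8 ms.
End-to-end = 36.93 ms.

36.93 ms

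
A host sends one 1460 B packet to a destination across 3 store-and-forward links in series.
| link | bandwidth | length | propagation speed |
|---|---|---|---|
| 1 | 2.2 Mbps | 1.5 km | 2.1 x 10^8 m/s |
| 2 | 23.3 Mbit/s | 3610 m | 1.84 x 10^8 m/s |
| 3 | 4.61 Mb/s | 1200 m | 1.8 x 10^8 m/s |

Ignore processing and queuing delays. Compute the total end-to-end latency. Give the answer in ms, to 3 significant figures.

L = 1460 × 8 = 11680 bits.
Transmission delays (L/R per hop): 5.30909, 0.501288, 2.53362 ms; sum = 8.344 ms.
Propagation delays (d/s per hop): 0.00714286, 0.0196196, 0.00666667 ms; sum = 0.0334291 ms.
End-to-end = 8.38 ms.

8.38 ms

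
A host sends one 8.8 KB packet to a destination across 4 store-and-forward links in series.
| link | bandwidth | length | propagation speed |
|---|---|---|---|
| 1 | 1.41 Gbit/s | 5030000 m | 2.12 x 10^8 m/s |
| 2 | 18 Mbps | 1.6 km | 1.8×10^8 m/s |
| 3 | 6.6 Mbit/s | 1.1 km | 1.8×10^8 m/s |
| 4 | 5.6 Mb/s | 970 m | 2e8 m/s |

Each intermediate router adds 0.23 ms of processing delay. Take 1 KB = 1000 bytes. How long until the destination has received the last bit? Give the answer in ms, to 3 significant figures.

L = 70400 bits.
Transmission delays (L/R per hop): 0.0499291, 3.91111, 10.6667, 12.5714 ms; sum = 27.1991 ms.
Propagation delays (d/s per hop): 23.7264, 0.00888889, 0.00611111, 0.00485 ms; sum = 23.7463 ms.
Processing at 3 router(s): 3 × 0.23 ms = 0.69 ms.
End-to-end = 51.6 ms.

51.6 ms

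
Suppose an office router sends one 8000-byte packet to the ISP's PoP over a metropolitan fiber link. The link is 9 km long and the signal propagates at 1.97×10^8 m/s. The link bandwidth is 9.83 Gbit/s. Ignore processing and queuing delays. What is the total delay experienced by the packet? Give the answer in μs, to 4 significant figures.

52.20 μs

L = 8000 × 8 = 64000 bits.
Transmission delay = L/R = 64000 / 9830000000 = 6.51068 μs.
Propagation delay = d/s = 9000 m / 197000000 m/s = 45.6853 μs.
Total = 52.20 μs.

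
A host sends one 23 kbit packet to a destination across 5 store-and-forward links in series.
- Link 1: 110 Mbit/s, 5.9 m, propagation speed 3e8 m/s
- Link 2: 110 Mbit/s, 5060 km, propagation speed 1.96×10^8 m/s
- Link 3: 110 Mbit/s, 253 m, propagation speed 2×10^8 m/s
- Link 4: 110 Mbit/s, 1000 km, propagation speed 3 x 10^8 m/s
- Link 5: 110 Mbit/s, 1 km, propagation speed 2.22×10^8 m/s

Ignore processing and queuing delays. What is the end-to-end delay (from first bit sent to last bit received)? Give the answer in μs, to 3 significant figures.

30200 μs

L = 23000 bits.
Transmission delay per hop = L/R = 23000/110000000 = 209.091 μs; 5 hops → 1045.45 μs.
Propagation delays (d/s per hop): 0.0196667, 25816.3, 1.265, 3333.33, 4.5045 μs; sum = 29155.4 μs.
End-to-end = 30200 μs.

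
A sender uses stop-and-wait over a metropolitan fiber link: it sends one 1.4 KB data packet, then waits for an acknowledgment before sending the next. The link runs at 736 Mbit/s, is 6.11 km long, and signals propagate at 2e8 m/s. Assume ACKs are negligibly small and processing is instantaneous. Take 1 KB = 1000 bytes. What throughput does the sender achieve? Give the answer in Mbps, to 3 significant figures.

t_tx = L/R = 11200/736000000 = 1.52174e-05 s.
t_prop = 6110/200000000 = 3.055e-05 s; RTT = 6.11e-05 s.
Cycle = t_tx + RTT = 7.63174e-05 s.
Throughput = L / cycle = 11200 / 7.63174e-05 = 147 Mbps.

147 Mbps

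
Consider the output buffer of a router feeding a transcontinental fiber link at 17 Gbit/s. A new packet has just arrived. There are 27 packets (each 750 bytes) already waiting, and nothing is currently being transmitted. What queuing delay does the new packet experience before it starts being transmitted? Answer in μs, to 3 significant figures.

9.53 μs

Each queued packet: L/R = 6000/17000000000 = 0.352941 μs.
27 queued → 9.52941 μs.
Queuing delay = 9.53 μs.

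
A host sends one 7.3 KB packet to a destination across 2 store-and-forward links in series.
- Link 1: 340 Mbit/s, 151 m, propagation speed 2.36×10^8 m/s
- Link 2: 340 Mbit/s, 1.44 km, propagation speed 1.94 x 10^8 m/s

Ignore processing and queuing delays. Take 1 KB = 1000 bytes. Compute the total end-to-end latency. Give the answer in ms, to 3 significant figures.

0.352 ms

L = 58400 bits.
Transmission delay per hop = L/R = 58400/340000000 = 0.171765 ms; 2 hops → 0.343529 ms.
Propagation delays (d/s per hop): 0.000639831, 0.00742268 ms; sum = 0.00806251 ms.
End-to-end = 0.352 ms.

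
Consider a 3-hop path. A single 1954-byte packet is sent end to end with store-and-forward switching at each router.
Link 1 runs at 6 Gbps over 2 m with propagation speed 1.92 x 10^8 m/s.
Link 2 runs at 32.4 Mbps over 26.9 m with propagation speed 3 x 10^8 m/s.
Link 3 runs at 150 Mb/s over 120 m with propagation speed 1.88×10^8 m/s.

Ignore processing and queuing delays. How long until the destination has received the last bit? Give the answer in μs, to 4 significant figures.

L = 1954 × 8 = 15632 bits.
Transmission delays (L/R per hop): 2.60533, 482.469, 104.213 μs; sum = 589.288 μs.
Propagation delays (d/s per hop): 0.0104167, 0.0896667, 0.638298 μs; sum = 0.738381 μs.
End-to-end = 590.0 μs.

590.0 μs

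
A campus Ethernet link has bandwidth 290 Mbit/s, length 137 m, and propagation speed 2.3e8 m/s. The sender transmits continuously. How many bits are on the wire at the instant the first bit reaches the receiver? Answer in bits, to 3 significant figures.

Propagation delay = 137 / 2.3e+08 = 5.95652e-07 s.
BDP = R × t_prop = 290000000 × 5.95652e-07 = 172.739 bits.

173 bits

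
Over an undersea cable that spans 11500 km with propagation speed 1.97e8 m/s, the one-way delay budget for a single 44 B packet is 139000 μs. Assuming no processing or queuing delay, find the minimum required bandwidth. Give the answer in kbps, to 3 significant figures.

4.37 kbps

L = 352 bits.
Propagation delay = 11500000 / 197000000 = 58375.6 μs.
Transmission budget = 139000 − 58375.6 = 80624.4 μs.
R ≥ L / t_tx = 352 bits / 0.0806244 s = 4.37 kbps.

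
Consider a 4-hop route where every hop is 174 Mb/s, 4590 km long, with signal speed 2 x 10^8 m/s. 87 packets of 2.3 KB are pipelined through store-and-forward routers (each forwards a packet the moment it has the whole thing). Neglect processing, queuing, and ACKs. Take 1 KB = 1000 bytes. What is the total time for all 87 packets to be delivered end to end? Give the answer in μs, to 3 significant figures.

Per-hop transmission t_tx = L/R = 18400/174000000 = 105.747 μs.
Per-hop propagation t_prop = 4590000/200000000 = 22950 μs.
Pipeline fill: first packet needs 4·t_tx to clear all hops; remaining 86 packets each add one t_tx.
Total = (4+87-1)·t_tx + 4·t_prop = 90·105.747 + 4·22950 = 101000 μs.

101000 μs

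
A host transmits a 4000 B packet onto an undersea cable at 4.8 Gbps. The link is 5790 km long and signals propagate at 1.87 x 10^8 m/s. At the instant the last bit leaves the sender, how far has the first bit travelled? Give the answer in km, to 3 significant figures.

1.25 km

t_tx = L/R = 32000/4800000000 = 6.66667e-06 s.
Distance = s × t_tx = 187000000 × 6.66667e-06 = 1.25 km.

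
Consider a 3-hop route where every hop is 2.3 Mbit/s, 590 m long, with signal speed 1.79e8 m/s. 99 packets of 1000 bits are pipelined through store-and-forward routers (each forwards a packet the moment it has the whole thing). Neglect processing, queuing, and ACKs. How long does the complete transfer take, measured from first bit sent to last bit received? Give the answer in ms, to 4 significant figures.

43.92 ms

Per-hop transmission t_tx = L/R = 1000/2300000 = 0.434783 ms.
Per-hop propagation t_prop = 590/179000000 = 0.00329609 ms.
Pipeline fill: first packet needs 3·t_tx to clear all hops; remaining 98 packets each add one t_tx.
Total = (3+99-1)·t_tx + 3·t_prop = 101·0.434783 + 3·0.00329609 = 43.92 ms.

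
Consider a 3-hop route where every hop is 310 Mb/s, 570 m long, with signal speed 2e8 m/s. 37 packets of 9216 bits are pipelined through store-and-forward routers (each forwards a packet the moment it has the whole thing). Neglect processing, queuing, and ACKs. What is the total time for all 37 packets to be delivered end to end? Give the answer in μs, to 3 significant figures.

Per-hop transmission t_tx = L/R = 9216/310000000 = 29.729 μs.
Per-hop propagation t_prop = 570/200000000 = 2.85 μs.
Pipeline fill: first packet needs 3·t_tx to clear all hops; remaining 36 packets each add one t_tx.
Total = (3+37-1)·t_tx + 3·t_prop = 39·29.729 + 3·2.85 = 1170 μs.

1170 μs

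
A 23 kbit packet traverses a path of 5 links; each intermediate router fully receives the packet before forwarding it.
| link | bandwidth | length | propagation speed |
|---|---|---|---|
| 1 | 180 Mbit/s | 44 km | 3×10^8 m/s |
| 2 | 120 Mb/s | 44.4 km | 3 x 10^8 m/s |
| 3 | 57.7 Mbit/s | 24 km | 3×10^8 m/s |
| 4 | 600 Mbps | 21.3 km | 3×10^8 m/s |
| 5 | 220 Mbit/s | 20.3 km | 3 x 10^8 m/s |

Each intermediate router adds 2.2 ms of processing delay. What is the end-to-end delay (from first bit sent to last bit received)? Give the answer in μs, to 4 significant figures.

L = 23000 bits.
Transmission delays (L/R per hop): 127.778, 191.667, 398.614, 38.3333, 104.545 μs; sum = 860.937 μs.
Propagation delays (d/s per hop): 146.667, 148, 80, 71, 67.6667 μs; sum = 513.333 μs.
Processing at 4 router(s): 4 × 2.2 ms = 8800 μs.
End-to-end = 10170 μs.

10170 μs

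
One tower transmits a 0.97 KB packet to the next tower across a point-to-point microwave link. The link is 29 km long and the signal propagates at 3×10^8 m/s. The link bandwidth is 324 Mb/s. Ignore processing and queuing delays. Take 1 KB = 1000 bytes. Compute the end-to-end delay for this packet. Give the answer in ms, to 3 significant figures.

0.121 ms

L = 7760 bits.
Transmission delay = L/R = 7760 / 324000000 = 0.0239506 ms.
Propagation delay = d/s = 29000 m / 300000000 m/s = 0.0966667 ms.
Total = 0.121 ms.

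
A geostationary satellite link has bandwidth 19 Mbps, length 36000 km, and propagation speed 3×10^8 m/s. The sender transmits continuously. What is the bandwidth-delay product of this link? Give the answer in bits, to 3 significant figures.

Propagation delay = 36000000 / 300000000 = 0.12 s.
BDP = R × t_prop = 19000000 × 0.12 = 2280000 bits.

2280000 bits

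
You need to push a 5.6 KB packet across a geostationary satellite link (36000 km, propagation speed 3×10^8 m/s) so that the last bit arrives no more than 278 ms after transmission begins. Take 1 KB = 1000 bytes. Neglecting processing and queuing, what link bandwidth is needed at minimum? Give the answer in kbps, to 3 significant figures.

L = 44800 bits.
Propagation delay = 36000000 / 300000000 = 120 ms.
Transmission budget = 278 − 120 = 158 ms.
R ≥ L / t_tx = 44800 bits / 0.158 s = 284 kbps.

284 kbps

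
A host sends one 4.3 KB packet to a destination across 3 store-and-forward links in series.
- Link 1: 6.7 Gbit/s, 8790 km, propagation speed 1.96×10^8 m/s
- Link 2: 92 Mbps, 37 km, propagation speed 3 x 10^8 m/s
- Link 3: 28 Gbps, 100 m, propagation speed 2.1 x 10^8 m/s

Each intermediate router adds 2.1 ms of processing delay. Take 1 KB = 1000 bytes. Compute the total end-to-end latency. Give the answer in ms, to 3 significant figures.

L = 34400 bits.
Transmission delays (L/R per hop): 0.00513433, 0.373913, 0.00122857 ms; sum = 0.380276 ms.
Propagation delays (d/s per hop): 44.8469, 0.123333, 0.00047619 ms; sum = 44.9707 ms.
Processing at 2 router(s): 2 × 2.1 ms = 4.2 ms.
End-to-end = 49.6 ms.

49.6 ms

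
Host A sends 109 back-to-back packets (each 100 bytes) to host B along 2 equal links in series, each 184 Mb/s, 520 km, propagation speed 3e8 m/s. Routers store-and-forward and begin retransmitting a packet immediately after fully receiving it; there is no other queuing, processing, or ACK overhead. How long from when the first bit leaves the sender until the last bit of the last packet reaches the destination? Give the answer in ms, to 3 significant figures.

Per-hop transmission t_tx = L/R = 800/184000000 = 0.00434783 ms.
Per-hop propagation t_prop = 520000/300000000 = 1.73333 ms.
Pipeline fill: first packet needs 2·t_tx to clear all hops; remaining 108 packets each add one t_tx.
Total = (2+109-1)·t_tx + 2·t_prop = 110·0.00434783 + 2·1.73333 = 3.94 ms.

3.94 ms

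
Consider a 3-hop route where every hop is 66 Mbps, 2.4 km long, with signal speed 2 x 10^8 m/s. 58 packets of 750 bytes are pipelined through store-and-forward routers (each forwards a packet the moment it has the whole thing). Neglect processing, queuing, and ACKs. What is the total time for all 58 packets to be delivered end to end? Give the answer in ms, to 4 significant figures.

Per-hop transmission t_tx = L/R = 6000/66000000 = 0.0909091 ms.
Per-hop propagation t_prop = 2400/200000000 = 0.012 ms.
Pipeline fill: first packet needs 3·t_tx to clear all hops; remaining 57 packets each add one t_tx.
Total = (3+58-1)·t_tx + 3·t_prop = 60·0.0909091 + 3·0.012 = 5.491 ms.

5.491 ms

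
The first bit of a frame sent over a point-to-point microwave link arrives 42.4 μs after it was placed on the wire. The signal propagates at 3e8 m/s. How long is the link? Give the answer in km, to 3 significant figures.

d = s × t_prop = 300000000 × 4.24e-05 = 12.7 km.

12.7 km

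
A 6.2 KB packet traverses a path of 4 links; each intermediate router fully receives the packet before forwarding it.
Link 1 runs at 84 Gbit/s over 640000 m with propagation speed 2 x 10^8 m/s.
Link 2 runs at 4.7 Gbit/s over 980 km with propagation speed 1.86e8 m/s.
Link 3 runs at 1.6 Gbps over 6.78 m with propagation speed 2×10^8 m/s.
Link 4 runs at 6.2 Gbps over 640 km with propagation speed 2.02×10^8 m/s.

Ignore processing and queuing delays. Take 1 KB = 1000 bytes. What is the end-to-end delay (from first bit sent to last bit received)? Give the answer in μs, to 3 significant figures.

11700 μs

L = 49600 bits.
Transmission delays (L/R per hop): 0.590476, 10.5532, 31, 8 μs; sum = 50.1437 μs.
Propagation delays (d/s per hop): 3200, 5268.82, 0.0339, 3168.32 μs; sum = 11637.2 μs.
End-to-end = 11700 μs.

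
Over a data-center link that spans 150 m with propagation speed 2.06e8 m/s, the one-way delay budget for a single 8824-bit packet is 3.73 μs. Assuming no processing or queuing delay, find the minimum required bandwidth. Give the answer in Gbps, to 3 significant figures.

2.94 Gbps

Propagation delay = 150 / 206000000 = 0.728155 μs.
Transmission budget = 3.73 − 0.728155 = 3.00184 μs.
R ≥ L / t_tx = 8824 bits / 3.00184e-06 s = 2.94 Gbps.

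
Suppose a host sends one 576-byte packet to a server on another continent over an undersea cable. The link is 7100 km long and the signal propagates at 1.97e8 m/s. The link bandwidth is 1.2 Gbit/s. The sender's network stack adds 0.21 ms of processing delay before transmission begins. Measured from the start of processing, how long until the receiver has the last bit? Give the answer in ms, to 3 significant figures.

L = 576 × 8 = 4608 bits.
Transmission delay = L/R = 4608 / 1200000000 = 0.00384 ms.
Propagation delay = d/s = 7100000 m / 197000000 m/s = 36.0406 ms.
Plus processing delay 0.21 ms = 0.21 ms.
Total = 36.3 ms.

36.3 ms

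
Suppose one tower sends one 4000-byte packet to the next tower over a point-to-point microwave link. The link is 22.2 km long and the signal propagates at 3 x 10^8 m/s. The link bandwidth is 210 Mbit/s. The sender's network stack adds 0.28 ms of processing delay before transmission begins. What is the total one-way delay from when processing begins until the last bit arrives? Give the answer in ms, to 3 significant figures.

L = 4000 × 8 = 32000 bits.
Transmission delay = L/R = 32000 / 210000000 = 0.152381 ms.
Propagation delay = d/s = 22200 m / 300000000 m/s = 0.074 ms.
Plus processing delay 0.28 ms = 0.28 ms.
Total = 0.506 ms.

0.506 ms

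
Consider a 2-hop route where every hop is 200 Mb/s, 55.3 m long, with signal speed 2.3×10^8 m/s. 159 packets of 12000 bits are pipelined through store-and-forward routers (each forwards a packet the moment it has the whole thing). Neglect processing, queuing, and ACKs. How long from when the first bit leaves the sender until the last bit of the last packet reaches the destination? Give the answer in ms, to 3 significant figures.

Per-hop transmission t_tx = L/R = 12000/200000000 = 0.06 ms.
Per-hop propagation t_prop = 55.3/2.3e+08 = 0.000240435 ms.
Pipeline fill: first packet needs 2·t_tx to clear all hops; remaining 158 packets each add one t_tx.
Total = (2+159-1)·t_tx + 2·t_prop = 160·0.06 + 2·0.000240435 = 9.60 ms.

9.60 ms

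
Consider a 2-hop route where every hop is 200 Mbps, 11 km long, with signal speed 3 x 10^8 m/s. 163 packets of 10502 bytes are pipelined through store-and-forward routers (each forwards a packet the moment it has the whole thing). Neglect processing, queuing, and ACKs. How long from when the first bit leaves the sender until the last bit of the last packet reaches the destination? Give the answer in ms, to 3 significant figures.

Per-hop transmission t_tx = L/R = 84016/200000000 = 0.42008 ms.
Per-hop propagation t_prop = 11000/300000000 = 0.0366667 ms.
Pipeline fill: first packet needs 2·t_tx to clear all hops; remaining 162 packets each add one t_tx.
Total = (2+163-1)·t_tx + 2·t_prop = 164·0.42008 + 2·0.0366667 = 69.0 ms.

69.0 ms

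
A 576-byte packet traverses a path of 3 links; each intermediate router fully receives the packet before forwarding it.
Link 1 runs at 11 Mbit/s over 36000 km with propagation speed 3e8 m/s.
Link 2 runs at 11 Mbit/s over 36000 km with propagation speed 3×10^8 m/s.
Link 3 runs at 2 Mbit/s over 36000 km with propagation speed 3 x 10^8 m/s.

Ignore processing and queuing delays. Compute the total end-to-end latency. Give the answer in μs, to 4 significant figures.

L = 576 × 8 = 4608 bits.
Transmission delays (L/R per hop): 418.909, 418.909, 2304 μs; sum = 3141.82 μs.
Propagation delays (d/s per hop): 120000, 120000, 120000 μs; sum = 360000 μs.
End-to-end = 363100 μs.

363100 μs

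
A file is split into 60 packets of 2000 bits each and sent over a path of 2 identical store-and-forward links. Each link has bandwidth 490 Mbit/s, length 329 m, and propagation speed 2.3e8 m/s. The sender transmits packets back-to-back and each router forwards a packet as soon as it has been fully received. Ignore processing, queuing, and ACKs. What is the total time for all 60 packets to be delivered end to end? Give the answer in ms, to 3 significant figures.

Per-hop transmission t_tx = L/R = 2000/490000000 = 0.00408163 ms.
Per-hop propagation t_prop = 329/2.3e+08 = 0.00143043 ms.
Pipeline fill: first packet needs 2·t_tx to clear all hops; remaining 59 packets each add one t_tx.
Total = (2+60-1)·t_tx + 2·t_prop = 61·0.00408163 + 2·0.00143043 = 0.252 ms.

0.252 ms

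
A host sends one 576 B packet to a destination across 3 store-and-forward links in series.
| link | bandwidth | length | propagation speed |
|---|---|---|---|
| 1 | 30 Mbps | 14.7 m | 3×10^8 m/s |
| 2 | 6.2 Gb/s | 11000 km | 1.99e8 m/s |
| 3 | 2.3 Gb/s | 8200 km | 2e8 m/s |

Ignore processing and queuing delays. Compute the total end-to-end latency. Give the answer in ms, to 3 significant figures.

L = 576 × 8 = 4608 bits.
Transmission delays (L/R per hop): 0.1536, 0.000743226, 0.00200348 ms; sum = 0.156347 ms.
Propagation delays (d/s per hop): 4.9e-05, 55.2764, 41 ms; sum = 96.2764 ms.
End-to-end = 96.4 ms.

96.4 ms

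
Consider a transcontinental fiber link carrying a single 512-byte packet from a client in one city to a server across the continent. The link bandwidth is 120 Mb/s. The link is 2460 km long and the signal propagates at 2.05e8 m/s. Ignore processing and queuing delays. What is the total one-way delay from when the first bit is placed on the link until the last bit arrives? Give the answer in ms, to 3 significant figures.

L = 512 × 8 = 4096 bits.
Transmission delay = L/R = 4096 / 120000000 = 0.0341333 ms.
Propagation delay = d/s = 2460000 m / 2.05e+08 m/s = 12 ms.
Total = 12.0 ms.

12.0 ms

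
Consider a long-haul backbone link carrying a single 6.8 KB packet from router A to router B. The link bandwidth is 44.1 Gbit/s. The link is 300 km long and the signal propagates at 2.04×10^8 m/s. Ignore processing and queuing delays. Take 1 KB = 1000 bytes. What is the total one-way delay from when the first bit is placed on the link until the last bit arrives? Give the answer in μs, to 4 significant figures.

1472 μs

L = 54400 bits.
Transmission delay = L/R = 54400 / 44100000000 = 1.23356 μs.
Propagation delay = d/s = 300000 m / 204000000 m/s = 1470.59 μs.
Total = 1472 μs.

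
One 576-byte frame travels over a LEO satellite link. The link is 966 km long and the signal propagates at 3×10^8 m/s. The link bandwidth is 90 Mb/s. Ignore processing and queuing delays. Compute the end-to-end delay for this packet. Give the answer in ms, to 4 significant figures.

3.271 ms

L = 576 × 8 = 4608 bits.
Transmission delay = L/R = 4608 / 90000000 = 0.0512 ms.
Propagation delay = d/s = 966000 m / 300000000 m/s = 3.22 ms.
Total = 3.271 ms.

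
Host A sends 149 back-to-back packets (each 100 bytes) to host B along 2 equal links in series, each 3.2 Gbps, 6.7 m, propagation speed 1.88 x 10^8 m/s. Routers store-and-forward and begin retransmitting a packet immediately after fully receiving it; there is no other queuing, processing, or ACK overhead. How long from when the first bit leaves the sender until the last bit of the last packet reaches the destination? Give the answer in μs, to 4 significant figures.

Per-hop transmission t_tx = L/R = 800/3200000000 = 0.25 μs.
Per-hop propagation t_prop = 6.7/188000000 = 0.0356383 μs.
Pipeline fill: first packet needs 2·t_tx to clear all hops; remaining 148 packets each add one t_tx.
Total = (2+149-1)·t_tx + 2·t_prop = 150·0.25 + 2·0.0356383 = 37.57 μs.

37.57 μs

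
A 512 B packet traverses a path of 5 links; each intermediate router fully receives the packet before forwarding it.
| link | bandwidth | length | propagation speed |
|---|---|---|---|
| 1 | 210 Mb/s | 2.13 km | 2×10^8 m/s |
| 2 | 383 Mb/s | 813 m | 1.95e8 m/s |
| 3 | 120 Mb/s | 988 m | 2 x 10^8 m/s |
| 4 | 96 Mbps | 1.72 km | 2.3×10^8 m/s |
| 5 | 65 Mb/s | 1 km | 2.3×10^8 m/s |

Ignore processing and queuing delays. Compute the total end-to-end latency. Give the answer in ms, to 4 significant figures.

0.2016 ms

L = 512 × 8 = 4096 bits.
Transmission delays (L/R per hop): 0.0195048, 0.0106945, 0.0341333, 0.0426667, 0.0630154 ms; sum = 0.170015 ms.
Propagation delays (d/s per hop): 0.01065, 0.00416923, 0.00494, 0.00747826, 0.00434783 ms; sum = 0.0315853 ms.
End-to-end = 0.2016 ms.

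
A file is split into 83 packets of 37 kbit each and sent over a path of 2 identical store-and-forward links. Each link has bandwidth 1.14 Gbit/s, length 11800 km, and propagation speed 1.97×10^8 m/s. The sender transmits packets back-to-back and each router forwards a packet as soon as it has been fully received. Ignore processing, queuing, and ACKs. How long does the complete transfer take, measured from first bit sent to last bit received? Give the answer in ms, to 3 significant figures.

Per-hop transmission t_tx = L/R = 37000/1140000000 = 0.0324561 ms.
Per-hop propagation t_prop = 11800000/197000000 = 59.8985 ms.
Pipeline fill: first packet needs 2·t_tx to clear all hops; remaining 82 packets each add one t_tx.
Total = (2+83-1)·t_tx + 2·t_prop = 84·0.0324561 + 2·59.8985 = 123 ms.

123 ms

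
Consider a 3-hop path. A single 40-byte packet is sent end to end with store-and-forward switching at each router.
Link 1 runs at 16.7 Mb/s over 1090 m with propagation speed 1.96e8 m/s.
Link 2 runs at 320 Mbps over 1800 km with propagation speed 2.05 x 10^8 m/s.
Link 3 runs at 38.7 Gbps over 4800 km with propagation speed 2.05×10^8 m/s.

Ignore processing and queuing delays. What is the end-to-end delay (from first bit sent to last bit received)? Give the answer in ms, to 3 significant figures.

L = 40 × 8 = 320 bits.
Transmission delays (L/R per hop): 0.0191617, 0.001, 8.26873e-06 ms; sum = 0.0201699 ms.
Propagation delays (d/s per hop): 0.00556122, 8.78049, 23.4146 ms; sum = 32.2007 ms.
End-to-end = 32.2 ms.

32.2 ms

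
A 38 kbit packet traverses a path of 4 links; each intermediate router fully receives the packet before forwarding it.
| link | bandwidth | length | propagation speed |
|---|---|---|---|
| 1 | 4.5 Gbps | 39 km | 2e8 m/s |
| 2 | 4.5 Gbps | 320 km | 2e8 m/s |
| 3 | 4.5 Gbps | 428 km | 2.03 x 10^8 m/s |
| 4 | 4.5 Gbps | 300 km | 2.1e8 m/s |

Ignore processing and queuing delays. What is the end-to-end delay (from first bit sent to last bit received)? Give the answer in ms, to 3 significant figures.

5.37 ms

L = 38000 bits.
Transmission delay per hop = L/R = 38000/4500000000 = 0.00844444 ms; 4 hops → 0.0337778 ms.
Propagation delays (d/s per hop): 0.195, 1.6, 2.10837, 1.42857 ms; sum = 5.33195 ms.
End-to-end = 5.37 ms.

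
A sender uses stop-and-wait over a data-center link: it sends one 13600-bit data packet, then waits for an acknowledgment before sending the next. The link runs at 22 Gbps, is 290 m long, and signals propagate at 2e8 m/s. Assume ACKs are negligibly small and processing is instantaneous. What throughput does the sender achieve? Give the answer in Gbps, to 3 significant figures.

t_tx = L/R = 13600/22000000000 = 6.18182e-07 s.
t_prop = 290/200000000 = 1.45e-06 s; RTT = 2.9e-06 s.
Cycle = t_tx + RTT = 3.51818e-06 s.
Throughput = L / cycle = 13600 / 3.51818e-06 = 3.87 Gbps.

3.87 Gbps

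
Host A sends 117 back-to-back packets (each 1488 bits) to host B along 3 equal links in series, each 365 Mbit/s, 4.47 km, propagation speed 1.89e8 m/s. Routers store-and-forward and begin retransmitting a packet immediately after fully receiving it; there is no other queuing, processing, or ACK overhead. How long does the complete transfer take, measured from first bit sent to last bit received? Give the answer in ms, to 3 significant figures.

Per-hop transmission t_tx = L/R = 1488/365000000 = 0.00407671 ms.
Per-hop propagation t_prop = 4470/189000000 = 0.0236508 ms.
Pipeline fill: first packet needs 3·t_tx to clear all hops; remaining 116 packets each add one t_tx.
Total = (3+117-1)·t_tx + 3·t_prop = 119·0.00407671 + 3·0.0236508 = 0.556 ms.

0.556 ms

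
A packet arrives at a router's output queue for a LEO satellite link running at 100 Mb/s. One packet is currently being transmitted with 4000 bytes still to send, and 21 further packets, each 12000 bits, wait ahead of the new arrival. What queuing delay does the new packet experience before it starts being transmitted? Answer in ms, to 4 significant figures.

Each queued packet: L/R = 12000/100000000 = 0.12 ms.
21 queued → 2.52 ms.
Plus remaining 32000 bits of current packet: 0.32 ms.
Queuing delay = 2.840 ms.

2.840 ms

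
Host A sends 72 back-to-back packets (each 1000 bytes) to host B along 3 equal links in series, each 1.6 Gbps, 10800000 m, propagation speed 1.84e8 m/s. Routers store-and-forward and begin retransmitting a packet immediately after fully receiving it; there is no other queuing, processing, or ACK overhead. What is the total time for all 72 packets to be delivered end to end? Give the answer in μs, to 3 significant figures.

Per-hop transmission t_tx = L/R = 8000/1600000000 = 5 μs.
Per-hop propagation t_prop = 10800000/184000000 = 58695.7 μs.
Pipeline fill: first packet needs 3·t_tx to clear all hops; remaining 71 packets each add one t_tx.
Total = (3+72-1)·t_tx + 3·t_prop = 74·5 + 3·58695.7 = 176000 μs.

176000 μs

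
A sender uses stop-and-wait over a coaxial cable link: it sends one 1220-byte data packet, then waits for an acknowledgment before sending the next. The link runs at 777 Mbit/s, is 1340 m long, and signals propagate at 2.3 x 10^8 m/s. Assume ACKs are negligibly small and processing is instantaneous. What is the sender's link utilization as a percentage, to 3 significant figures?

51.9 %

t_tx = L/R = 9760/777000000 = 1.25611e-05 s.
t_prop = 1340/2.3e+08 = 5.82609e-06 s; RTT = 1.16522e-05 s.
Cycle = t_tx + RTT = 2.42133e-05 s.
Utilization = t_tx / cycle = 1.25611e-05/2.42133e-05 = 51.9 %.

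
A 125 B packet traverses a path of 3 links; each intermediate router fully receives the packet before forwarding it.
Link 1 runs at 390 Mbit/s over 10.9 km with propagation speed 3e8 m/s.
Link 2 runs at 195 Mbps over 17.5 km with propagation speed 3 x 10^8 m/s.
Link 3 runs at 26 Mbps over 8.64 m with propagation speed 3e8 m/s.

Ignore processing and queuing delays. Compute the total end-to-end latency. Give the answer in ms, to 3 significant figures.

0.141 ms

L = 125 × 8 = 1000 bits.
Transmission delays (L/R per hop): 0.0025641, 0.00512821, 0.0384615 ms; sum = 0.0461538 ms.
Propagation delays (d/s per hop): 0.0363333, 0.0583333, 2.88e-05 ms; sum = 0.0946955 ms.
End-to-end = 0.141 ms.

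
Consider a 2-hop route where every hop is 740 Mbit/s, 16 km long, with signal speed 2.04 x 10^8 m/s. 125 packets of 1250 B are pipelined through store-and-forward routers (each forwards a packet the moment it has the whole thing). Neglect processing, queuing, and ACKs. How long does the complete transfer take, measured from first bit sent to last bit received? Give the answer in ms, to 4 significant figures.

1.860 ms

Per-hop transmission t_tx = L/R = 10000/740000000 = 0.0135135 ms.
Per-hop propagation t_prop = 16000/204000000 = 0.0784314 ms.
Pipeline fill: first packet needs 2·t_tx to clear all hops; remaining 124 packets each add one t_tx.
Total = (2+125-1)·t_tx + 2·t_prop = 126·0.0135135 + 2·0.0784314 = 1.860 ms.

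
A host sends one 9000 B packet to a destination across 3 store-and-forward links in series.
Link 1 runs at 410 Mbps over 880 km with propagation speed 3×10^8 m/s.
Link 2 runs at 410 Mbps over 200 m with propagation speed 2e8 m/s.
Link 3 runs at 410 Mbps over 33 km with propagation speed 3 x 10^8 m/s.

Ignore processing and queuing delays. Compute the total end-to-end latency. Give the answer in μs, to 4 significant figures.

L = 9000 × 8 = 72000 bits.
Transmission delay per hop = L/R = 72000/410000000 = 175.61 μs; 3 hops → 526.829 μs.
Propagation delays (d/s per hop): 2933.33, 1, 110 μs; sum = 3044.33 μs.
End-to-end = 3571 μs.

3571 μs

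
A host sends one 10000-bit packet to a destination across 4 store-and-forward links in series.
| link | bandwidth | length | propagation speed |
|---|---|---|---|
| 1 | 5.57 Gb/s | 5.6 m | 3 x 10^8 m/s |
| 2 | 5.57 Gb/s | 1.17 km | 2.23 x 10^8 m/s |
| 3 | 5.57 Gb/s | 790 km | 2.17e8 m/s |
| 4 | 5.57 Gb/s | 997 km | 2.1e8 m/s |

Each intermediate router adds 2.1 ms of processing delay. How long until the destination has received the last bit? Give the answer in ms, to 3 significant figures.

14.7 ms

Transmission delay per hop = L/R = 10000/5570000000 = 0.00179533 ms; 4 hops → 0.00718133 ms.
Propagation delays (d/s per hop): 1.86667e-05, 0.00524664, 3.64055, 4.74762 ms; sum = 8.39344 ms.
Processing at 3 router(s): 3 × 2.1 ms = 6.3 ms.
End-to-end = 14.7 ms.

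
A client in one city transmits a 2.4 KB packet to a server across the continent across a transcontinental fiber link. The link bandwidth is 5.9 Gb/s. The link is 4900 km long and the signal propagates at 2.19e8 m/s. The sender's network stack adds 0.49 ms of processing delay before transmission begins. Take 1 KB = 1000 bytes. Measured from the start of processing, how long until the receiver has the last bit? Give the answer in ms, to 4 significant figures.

L = 19200 bits.
Transmission delay = L/R = 19200 / 5900000000 = 0.00325424 ms.
Propagation delay = d/s = 4900000 m / 219000000 m/s = 22.3744 ms.
Plus processing delay 0.49 ms = 0.49 ms.
Total = 22.87 ms.

22.87 ms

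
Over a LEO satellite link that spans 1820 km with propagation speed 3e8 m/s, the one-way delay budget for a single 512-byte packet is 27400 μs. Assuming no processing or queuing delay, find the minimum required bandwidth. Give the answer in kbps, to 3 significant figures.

192 kbps

L = 4096 bits.
Propagation delay = 1820000 / 300000000 = 6066.67 μs.
Transmission budget = 27400 − 6066.67 = 21333.3 μs.
R ≥ L / t_tx = 4096 bits / 0.0213333 s = 192 kbps.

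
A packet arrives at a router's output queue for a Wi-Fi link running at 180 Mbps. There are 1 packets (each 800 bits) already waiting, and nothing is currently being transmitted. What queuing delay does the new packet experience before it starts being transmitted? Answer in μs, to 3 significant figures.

Each queued packet: L/R = 800/180000000 = 4.44444 μs.
1 queued → 4.44444 μs.
Queuing delay = 4.44 μs.

4.44 μs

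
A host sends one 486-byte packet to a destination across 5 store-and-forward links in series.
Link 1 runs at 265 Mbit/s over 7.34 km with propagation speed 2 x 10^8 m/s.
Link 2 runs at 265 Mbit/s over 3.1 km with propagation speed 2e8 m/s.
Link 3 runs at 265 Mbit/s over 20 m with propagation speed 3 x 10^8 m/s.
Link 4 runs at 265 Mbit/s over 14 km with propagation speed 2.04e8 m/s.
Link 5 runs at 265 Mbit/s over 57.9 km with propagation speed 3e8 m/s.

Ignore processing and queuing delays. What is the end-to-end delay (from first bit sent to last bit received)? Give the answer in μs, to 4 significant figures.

L = 486 × 8 = 3888 bits.
Transmission delay per hop = L/R = 3888/265000000 = 14.6717 μs; 5 hops → 73.3585 μs.
Propagation delays (d/s per hop): 36.7, 15.5, 0.0666667, 68.6275, 193 μs; sum = 313.894 μs.
End-to-end = 387.3 μs.

387.3 μs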